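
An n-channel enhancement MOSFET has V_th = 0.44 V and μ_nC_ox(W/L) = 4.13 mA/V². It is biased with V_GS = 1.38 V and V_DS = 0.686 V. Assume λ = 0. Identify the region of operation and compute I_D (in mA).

Triode; I_D = 1.69 mA

V_ov = V_GS − V_th = 1.38 − 0.44 = 0.94 V.
Since V_DS = 0.686 V < V_ov = 0.94 V, the device is in the triode region.
I_D = k_n [V_ov · V_DS − ½ V_DS²] = 4.13 × [0.94 × 0.686 − 0.5 × 0.686²] = 1.69 mA.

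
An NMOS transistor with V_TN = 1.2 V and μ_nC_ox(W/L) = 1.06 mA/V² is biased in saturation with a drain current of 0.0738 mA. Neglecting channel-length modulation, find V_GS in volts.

V_GS = 1.57 V

In saturation I_D = ½ k_n (V_GS − V_TN)², so V_GS − V_TN = √(2 I_D / k_n) = √(2 × 0.0738 / 1.06) = 0.373 V.
V_GS = 1.2 + 0.373 = 1.57 V.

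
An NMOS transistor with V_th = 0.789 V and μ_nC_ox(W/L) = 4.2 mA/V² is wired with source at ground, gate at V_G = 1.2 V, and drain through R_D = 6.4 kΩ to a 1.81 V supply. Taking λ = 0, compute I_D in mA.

V_GS = V_G = 1.2 V, so V_ov = 1.2 − 0.789 = 0.411 V.
Assume saturation: I_D = ½ k_n V_ov² = 0.5 × 4.2 × 0.411² = 0.355 mA, giving V_DS = V_DD − I_D R_D = 1.81 − 0.355 × 6.4 = -0.46 V.
But -0.46 V < V_ov = 0.411 V, so the device is actually in triode.
In triode I_D = k_n[V_ov V_DS − ½ V_DS²] and I_D = (V_DD − V_DS)/R_D. Equating: 13.4 V_DS² − 12.05 V_DS + 1.81 = 0, giving V_DS = 0.191 V (the root below V_ov).
I_D = (1.81 − 0.191) / 6.4 = 0.253 mA.

I_D = 0.253 mA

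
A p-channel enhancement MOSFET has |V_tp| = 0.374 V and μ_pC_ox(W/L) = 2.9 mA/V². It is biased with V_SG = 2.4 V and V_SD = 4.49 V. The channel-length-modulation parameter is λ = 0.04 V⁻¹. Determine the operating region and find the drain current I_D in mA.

V_ov = V_SG − |V_tp| = 2.4 − 0.374 = 2.03 V.
Since V_SD = 4.49 V ≥ V_ov = 2.03 V, the device is in saturation.
I_D = ½ k_p V_ov² (1 + λ V_SD) = 0.5 × 2.9 × 2.03² × (1 + 0.04 × 4.49) = 7.02 mA.

Saturation; I_D = 7.02 mA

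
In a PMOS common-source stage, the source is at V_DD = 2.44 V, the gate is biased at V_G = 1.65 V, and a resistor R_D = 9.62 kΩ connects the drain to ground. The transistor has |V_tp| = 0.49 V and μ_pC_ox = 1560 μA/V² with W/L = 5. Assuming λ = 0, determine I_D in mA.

I_D = 0.240 mA

V_SG = V_DD − V_G = 2.44 − 1.65 = 0.79 V, so V_ov = 0.79 − 0.49 = 0.3 V.
k_p = μ_pC_ox · (W/L) = 7.8 mA/V².
Assume saturation: I_D = ½ k_p V_ov² = 0.5 × 7.8 × 0.3² = 0.351 mA, giving V_SD = V_DD − I_D R_D = 2.44 − 0.351 × 9.62 = -0.937 V.
But -0.937 V < V_ov = 0.3 V, so the device is actually in triode.
In triode I_D = k_p[V_ov V_SD − ½ V_SD²] and I_D = (V_DD − V_SD)/R_D. Equating: 37.5 V_SD² − 23.51 V_SD + 2.44 = 0, giving V_SD = 0.131 V (the root below V_ov).
I_D = (2.44 − 0.131) / 9.62 = 0.24 mA.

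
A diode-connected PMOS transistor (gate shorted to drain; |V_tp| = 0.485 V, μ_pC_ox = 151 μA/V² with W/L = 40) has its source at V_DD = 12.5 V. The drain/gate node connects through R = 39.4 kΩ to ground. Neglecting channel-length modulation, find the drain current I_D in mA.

I_D = 0.297 mA

With gate tied to drain, V_SG = V_SD ≥ V_SG − |V_tp|, so the device is in saturation.
k_p = μ_pC_ox · (W/L) = 6.04 mA/V².
KCL at the drain: ½ k_p (V_SG − |V_tp|)² = (V_DD − V_SG)/R.
Let x = V_SG − 0.485. Then 119 x² + x − 12.02 = 0, giving x = 0.314 V (positive root), so V_SG = 0.799 V.
I_D = (V_DD − V_SG)/R = (12.5 − 0.799) / 39.4 = 0.297 mA.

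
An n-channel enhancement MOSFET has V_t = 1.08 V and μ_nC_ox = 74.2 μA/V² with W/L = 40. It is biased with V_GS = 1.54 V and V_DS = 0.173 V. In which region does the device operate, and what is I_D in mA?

k_n = μ_nC_ox · (W/L) = 2.968 mA/V².
V_ov = V_GS − V_t = 1.54 − 1.08 = 0.46 V.
Since V_DS = 0.173 V < V_ov = 0.46 V, the device is in the triode region.
I_D = k_n [V_ov · V_DS − ½ V_DS²] = 2.968 × [0.46 × 0.173 − 0.5 × 0.173²] = 0.192 mA.

Triode; I_D = 0.192 mA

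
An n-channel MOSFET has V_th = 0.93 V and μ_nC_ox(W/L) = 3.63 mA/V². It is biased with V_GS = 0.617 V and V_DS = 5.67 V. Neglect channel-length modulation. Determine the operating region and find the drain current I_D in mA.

V_GS = 0.617 V < V_th = 0.93 V, so the transistor is in cutoff.

Cutoff; I_D = 0 mA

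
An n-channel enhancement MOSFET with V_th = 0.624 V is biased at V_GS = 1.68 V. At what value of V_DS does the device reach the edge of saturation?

The boundary between triode and saturation is V_DS = V_GS − V_th = V_ov.
V_ov = 1.68 − 0.624 = 1.06 V.

V_DS,sat = 1.06 V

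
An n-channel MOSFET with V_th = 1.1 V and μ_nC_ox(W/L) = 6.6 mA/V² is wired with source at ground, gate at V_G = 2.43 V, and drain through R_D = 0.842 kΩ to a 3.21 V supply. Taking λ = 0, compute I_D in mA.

V_GS = V_G = 2.43 V, so V_ov = 2.43 − 1.1 = 1.33 V.
Assume saturation: I_D = ½ k_n V_ov² = 0.5 × 6.6 × 1.33² = 5.84 mA, giving V_DS = V_DD − I_D R_D = 3.21 − 5.84 × 0.842 = -1.71 V.
But -1.71 V < V_ov = 1.33 V, so the device is actually in triode.
In triode I_D = k_n[V_ov V_DS − ½ V_DS²] and I_D = (V_DD − V_DS)/R_D. Equating: 2.78 V_DS² − 8.391 V_DS + 3.21 = 0, giving V_DS = 0.449 V (the root below V_ov).
I_D = (3.21 − 0.449) / 0.842 = 3.28 mA.

I_D = 3.28 mA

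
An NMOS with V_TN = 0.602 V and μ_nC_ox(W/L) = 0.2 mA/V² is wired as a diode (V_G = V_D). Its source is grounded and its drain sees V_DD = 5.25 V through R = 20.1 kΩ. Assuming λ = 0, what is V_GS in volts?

V_GS = 1.89 V

With gate tied to drain, V_GS = V_DS ≥ V_GS − V_TN, so the device is in saturation.
KCL at the drain: ½ k_n (V_GS − V_TN)² = (V_DD − V_GS)/R.
Let x = V_GS − 0.602. Then 2.01 x² + x − 4.648 = 0, giving x = 1.29 V (positive root), so V_GS = 1.89 V.
I_D = (V_DD − V_GS)/R = (5.25 − 1.89) / 20.1 = 0.167 mA.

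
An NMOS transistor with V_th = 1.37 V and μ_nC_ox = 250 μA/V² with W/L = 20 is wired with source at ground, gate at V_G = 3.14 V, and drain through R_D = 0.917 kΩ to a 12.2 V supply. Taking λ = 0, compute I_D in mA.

V_GS = V_G = 3.14 V, so V_ov = 3.14 − 1.37 = 1.77 V.
k_n = μ_nC_ox · (W/L) = 5 mA/V².
Assume saturation: I_D = ½ k_n V_ov² = 0.5 × 5 × 1.77² = 7.83 mA, giving V_DS = V_DD − I_D R_D = 12.2 − 7.83 × 0.917 = 5.02 V.
V_DS = 5.02 V ≥ V_ov = 1.77 V, confirming saturation.

I_D = 7.83 mA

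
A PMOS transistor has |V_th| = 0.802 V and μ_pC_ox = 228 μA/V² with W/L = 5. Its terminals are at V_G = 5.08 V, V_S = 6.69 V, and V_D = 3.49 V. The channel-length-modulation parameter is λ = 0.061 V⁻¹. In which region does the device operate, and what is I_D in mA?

Saturation; I_D = 0.445 mA

V_SG = V_S − V_G = 6.69 − 5.08 = 1.61 V; V_SD = V_S − V_D = 6.69 − 3.49 = 3.2 V.
k_p = μ_pC_ox · (W/L) = 1.14 mA/V².
V_ov = V_SG − |V_th| = 1.61 − 0.802 = 0.808 V.
Since V_SD = 3.2 V ≥ V_ov = 0.808 V, the device is in saturation.
I_D = ½ k_p V_ov² (1 + λ V_SD) = 0.5 × 1.14 × 0.808² × (1 + 0.061 × 3.2) = 0.445 mA.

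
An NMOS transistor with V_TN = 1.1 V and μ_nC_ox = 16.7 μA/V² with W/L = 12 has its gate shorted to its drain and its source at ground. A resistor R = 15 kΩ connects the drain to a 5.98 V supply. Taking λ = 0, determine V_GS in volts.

V_GS = 2.60 V

With gate tied to drain, V_GS = V_DS ≥ V_GS − V_TN, so the device is in saturation.
k_n = μ_nC_ox · (W/L) = 0.2004 mA/V².
KCL at the drain: ½ k_n (V_GS − V_TN)² = (V_DD − V_GS)/R.
Let x = V_GS − 1.1. Then 1.5 x² + x − 4.88 = 0, giving x = 1.5 V (positive root), so V_GS = 2.6 V.
I_D = (V_DD − V_GS)/R = (5.98 − 2.6) / 15 = 0.225 mA.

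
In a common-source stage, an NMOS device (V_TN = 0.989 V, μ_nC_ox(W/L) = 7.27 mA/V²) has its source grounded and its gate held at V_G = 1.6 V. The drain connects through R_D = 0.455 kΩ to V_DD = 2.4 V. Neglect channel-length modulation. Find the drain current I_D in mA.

I_D = 1.36 mA

V_GS = V_G = 1.6 V, so V_ov = 1.6 − 0.989 = 0.611 V.
Assume saturation: I_D = ½ k_n V_ov² = 0.5 × 7.27 × 0.611² = 1.36 mA, giving V_DS = V_DD − I_D R_D = 2.4 − 1.36 × 0.455 = 1.78 V.
V_DS = 1.78 V ≥ V_ov = 0.611 V, confirming saturation.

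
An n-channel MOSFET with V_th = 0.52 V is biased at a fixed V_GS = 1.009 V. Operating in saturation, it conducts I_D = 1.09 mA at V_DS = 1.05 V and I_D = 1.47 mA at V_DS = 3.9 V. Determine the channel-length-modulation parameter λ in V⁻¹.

λ = 0.140 V⁻¹

With V_GS fixed, I_D ∝ (1 + λ V_DS) in saturation, so I_D2/I_D1 = (1 + λ V_DS2)/(1 + λ V_DS1).
1.47/1.09 = 1.349 = (1 + 3.9 λ)/(1 + 1.05 λ).
Solving: λ (I_D1 V_DS2 − I_D2 V_DS1) = I_D2 − I_D1, so λ = (1.47 − 1.09) / (1.09 × 3.9 − 1.47 × 1.05) = 0.38 / 2.71 = 0.14 V⁻¹.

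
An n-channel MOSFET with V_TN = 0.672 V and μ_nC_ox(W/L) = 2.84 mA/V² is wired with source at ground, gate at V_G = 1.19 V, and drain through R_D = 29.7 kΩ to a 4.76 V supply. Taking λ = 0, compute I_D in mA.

I_D = 0.156 mA

V_GS = V_G = 1.19 V, so V_ov = 1.19 − 0.672 = 0.518 V.
Assume saturation: I_D = ½ k_n V_ov² = 0.5 × 2.84 × 0.518² = 0.381 mA, giving V_DS = V_DD − I_D R_D = 4.76 − 0.381 × 29.7 = -6.56 V.
But -6.56 V < V_ov = 0.518 V, so the device is actually in triode.
In triode I_D = k_n[V_ov V_DS − ½ V_DS²] and I_D = (V_DD − V_DS)/R_D. Equating: 42.2 V_DS² − 44.69 V_DS + 4.76 = 0, giving V_DS = 0.12 V (the root below V_ov).
I_D = (4.76 − 0.12) / 29.7 = 0.156 mA.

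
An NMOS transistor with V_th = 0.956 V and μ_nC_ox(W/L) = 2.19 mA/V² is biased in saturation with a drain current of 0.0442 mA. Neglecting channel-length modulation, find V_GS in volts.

V_GS = 1.16 V

In saturation I_D = ½ k_n (V_GS − V_th)², so V_GS − V_th = √(2 I_D / k_n) = √(2 × 0.0442 / 2.19) = 0.201 V.
V_GS = 0.956 + 0.201 = 1.16 V.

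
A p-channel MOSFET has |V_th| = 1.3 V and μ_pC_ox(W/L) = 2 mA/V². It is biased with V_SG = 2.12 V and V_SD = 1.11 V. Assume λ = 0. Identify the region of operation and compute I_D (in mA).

Saturation; I_D = 0.672 mA

V_ov = V_SG − |V_th| = 2.12 − 1.3 = 0.82 V.
Since V_SD = 1.11 V ≥ V_ov = 0.82 V, the device is in saturation.
I_D = ½ k_p V_ov² = 0.5 × 2 × 0.82² = 0.672 mA.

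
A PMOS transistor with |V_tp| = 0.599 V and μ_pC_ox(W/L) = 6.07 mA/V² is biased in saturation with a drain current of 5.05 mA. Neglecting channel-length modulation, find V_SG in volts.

In saturation I_D = ½ k_p (V_SG − |V_tp|)², so V_SG − |V_tp| = √(2 I_D / k_p) = √(2 × 5.05 / 6.07) = 1.29 V.
V_SG = 0.599 + 1.29 = 1.89 V.

V_SG = 1.89 V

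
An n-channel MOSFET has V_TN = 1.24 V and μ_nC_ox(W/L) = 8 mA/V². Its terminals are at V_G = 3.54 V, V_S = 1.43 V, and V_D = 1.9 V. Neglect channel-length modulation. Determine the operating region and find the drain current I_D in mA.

V_GS = V_G − V_S = 3.54 − 1.43 = 2.11 V; V_DS = V_D − V_S = 1.9 − 1.43 = 0.47 V.
V_ov = V_GS − V_TN = 2.11 − 1.24 = 0.87 V.
Since V_DS = 0.47 V < V_ov = 0.87 V, the device is in the triode region.
I_D = k_n [V_ov · V_DS − ½ V_DS²] = 8 × [0.87 × 0.47 − 0.5 × 0.47²] = 2.39 mA.

Triode; I_D = 2.39 mA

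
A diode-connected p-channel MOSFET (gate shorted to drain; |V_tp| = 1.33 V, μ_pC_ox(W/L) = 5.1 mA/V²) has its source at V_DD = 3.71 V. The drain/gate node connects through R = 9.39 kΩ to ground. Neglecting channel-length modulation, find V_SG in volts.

With gate tied to drain, V_SG = V_SD ≥ V_SG − |V_tp|, so the device is in saturation.
KCL at the drain: ½ k_p (V_SG − |V_tp|)² = (V_DD − V_SG)/R.
Let x = V_SG − 1.33. Then 23.9 x² + x − 2.38 = 0, giving x = 0.295 V (positive root), so V_SG = 1.63 V.
I_D = (V_DD − V_SG)/R = (3.71 − 1.63) / 9.39 = 0.222 mA.

V_SG = 1.63 V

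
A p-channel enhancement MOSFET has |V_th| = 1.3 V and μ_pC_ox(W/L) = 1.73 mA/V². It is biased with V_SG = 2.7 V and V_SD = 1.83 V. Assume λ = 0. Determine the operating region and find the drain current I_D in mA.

V_ov = V_SG − |V_th| = 2.7 − 1.3 = 1.4 V.
Since V_SD = 1.83 V ≥ V_ov = 1.4 V, the device is in saturation.
I_D = ½ k_p V_ov² = 0.5 × 1.73 × 1.4² = 1.7 mA.

Saturation; I_D = 1.70 mA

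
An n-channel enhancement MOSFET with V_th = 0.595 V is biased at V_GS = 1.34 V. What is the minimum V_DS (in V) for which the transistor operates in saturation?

V_DS,sat = 0.745 V

The boundary between triode and saturation is V_DS = V_GS − V_th = V_ov.
V_ov = 1.34 − 0.595 = 0.745 V.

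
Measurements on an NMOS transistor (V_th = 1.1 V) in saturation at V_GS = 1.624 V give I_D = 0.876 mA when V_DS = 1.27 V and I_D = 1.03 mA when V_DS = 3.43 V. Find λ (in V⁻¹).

λ = 0.0908 V⁻¹

With V_GS fixed, I_D ∝ (1 + λ V_DS) in saturation, so I_D2/I_D1 = (1 + λ V_DS2)/(1 + λ V_DS1).
1.03/0.876 = 1.176 = (1 + 3.43 λ)/(1 + 1.27 λ).
Solving: λ (I_D1 V_DS2 − I_D2 V_DS1) = I_D2 − I_D1, so λ = (1.03 − 0.876) / (0.876 × 3.43 − 1.03 × 1.27) = 0.154 / 1.7 = 0.0908 V⁻¹.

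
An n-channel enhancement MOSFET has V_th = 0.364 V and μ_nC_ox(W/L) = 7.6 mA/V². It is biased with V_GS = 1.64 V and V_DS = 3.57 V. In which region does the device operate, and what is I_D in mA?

Saturation; I_D = 6.19 mA

V_ov = V_GS − V_th = 1.64 − 0.364 = 1.28 V.
Since V_DS = 3.57 V ≥ V_ov = 1.28 V, the device is in saturation.
I_D = ½ k_n V_ov² = 0.5 × 7.6 × 1.28² = 6.19 mA.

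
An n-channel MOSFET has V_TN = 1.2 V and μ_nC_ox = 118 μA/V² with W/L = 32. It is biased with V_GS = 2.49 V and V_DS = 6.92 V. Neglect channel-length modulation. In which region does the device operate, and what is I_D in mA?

k_n = μ_nC_ox · (W/L) = 3.776 mA/V².
V_ov = V_GS − V_TN = 2.49 − 1.2 = 1.29 V.
Since V_DS = 6.92 V ≥ V_ov = 1.29 V, the device is in saturation.
I_D = ½ k_n V_ov² = 0.5 × 3.776 × 1.29² = 3.14 mA.

Saturation; I_D = 3.14 mA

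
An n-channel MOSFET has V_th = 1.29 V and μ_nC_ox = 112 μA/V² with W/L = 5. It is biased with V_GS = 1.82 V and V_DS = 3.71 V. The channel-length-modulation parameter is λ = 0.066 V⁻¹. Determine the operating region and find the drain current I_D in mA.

Saturation; I_D = 0.0979 mA

k_n = μ_nC_ox · (W/L) = 0.56 mA/V².
V_ov = V_GS − V_th = 1.82 − 1.29 = 0.53 V.
Since V_DS = 3.71 V ≥ V_ov = 0.53 V, the device is in saturation.
I_D = ½ k_n V_ov² (1 + λ V_DS) = 0.5 × 0.56 × 0.53² × (1 + 0.066 × 3.71) = 0.0979 mA.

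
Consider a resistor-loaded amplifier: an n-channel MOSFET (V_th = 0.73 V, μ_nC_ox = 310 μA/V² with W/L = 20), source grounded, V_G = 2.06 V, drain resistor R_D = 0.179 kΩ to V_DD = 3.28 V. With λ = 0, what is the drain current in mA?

I_D = 5.48 mA

V_GS = V_G = 2.06 V, so V_ov = 2.06 − 0.73 = 1.33 V.
k_n = μ_nC_ox · (W/L) = 6.2 mA/V².
Assume saturation: I_D = ½ k_n V_ov² = 0.5 × 6.2 × 1.33² = 5.48 mA, giving V_DS = V_DD − I_D R_D = 3.28 − 5.48 × 0.179 = 2.3 V.
V_DS = 2.3 V ≥ V_ov = 1.33 V, confirming saturation.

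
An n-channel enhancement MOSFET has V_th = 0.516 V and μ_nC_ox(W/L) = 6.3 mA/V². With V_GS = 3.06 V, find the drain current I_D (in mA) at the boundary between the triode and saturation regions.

At the boundary V_DS = V_ov = V_GS − V_th = 3.06 − 0.516 = 2.54 V.
I_D = ½ k_n V_ov² = 0.5 × 6.3 × 2.54² = 20.4 mA.

I_D = 20.4 mA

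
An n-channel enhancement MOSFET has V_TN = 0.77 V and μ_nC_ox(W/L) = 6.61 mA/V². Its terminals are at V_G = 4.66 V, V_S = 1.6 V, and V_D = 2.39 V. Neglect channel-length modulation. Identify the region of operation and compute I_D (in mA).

V_GS = V_G − V_S = 4.66 − 1.6 = 3.06 V; V_DS = V_D − V_S = 2.39 − 1.6 = 0.79 V.
V_ov = V_GS − V_TN = 3.06 − 0.77 = 2.29 V.
Since V_DS = 0.79 V < V_ov = 2.29 V, the device is in the triode region.
I_D = k_n [V_ov · V_DS − ½ V_DS²] = 6.61 × [2.29 × 0.79 − 0.5 × 0.79²] = 9.9 mA.

Triode; I_D = 9.90 mA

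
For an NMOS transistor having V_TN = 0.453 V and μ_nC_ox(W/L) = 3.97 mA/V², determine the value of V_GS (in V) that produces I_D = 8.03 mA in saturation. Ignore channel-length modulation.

In saturation I_D = ½ k_n (V_GS − V_TN)², so V_GS − V_TN = √(2 I_D / k_n) = √(2 × 8.03 / 3.97) = 2.01 V.
V_GS = 0.453 + 2.01 = 2.46 V.

V_GS = 2.46 V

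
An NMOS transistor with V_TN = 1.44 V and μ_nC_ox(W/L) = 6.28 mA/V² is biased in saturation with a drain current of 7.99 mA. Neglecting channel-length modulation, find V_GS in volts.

In saturation I_D = ½ k_n (V_GS − V_TN)², so V_GS − V_TN = √(2 I_D / k_n) = √(2 × 7.99 / 6.28) = 1.6 V.
V_GS = 1.44 + 1.6 = 3.04 V.

V_GS = 3.04 V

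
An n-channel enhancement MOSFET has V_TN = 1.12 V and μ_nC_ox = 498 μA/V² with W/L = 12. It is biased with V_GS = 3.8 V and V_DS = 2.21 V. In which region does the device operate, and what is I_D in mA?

Triode; I_D = 20.8 mA

k_n = μ_nC_ox · (W/L) = 5.976 mA/V².
V_ov = V_GS − V_TN = 3.8 − 1.12 = 2.68 V.
Since V_DS = 2.21 V < V_ov = 2.68 V, the device is in the triode region.
I_D = k_n [V_ov · V_DS − ½ V_DS²] = 5.976 × [2.68 × 2.21 − 0.5 × 2.21²] = 20.8 mA.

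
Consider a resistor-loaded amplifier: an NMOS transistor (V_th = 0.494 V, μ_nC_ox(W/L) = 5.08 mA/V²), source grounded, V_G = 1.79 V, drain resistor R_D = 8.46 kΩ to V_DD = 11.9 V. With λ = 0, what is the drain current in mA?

I_D = 1.38 mA

V_GS = V_G = 1.79 V, so V_ov = 1.79 − 0.494 = 1.3 V.
Assume saturation: I_D = ½ k_n V_ov² = 0.5 × 5.08 × 1.3² = 4.27 mA, giving V_DS = V_DD − I_D R_D = 11.9 − 4.27 × 8.46 = -24.2 V.
But -24.2 V < V_ov = 1.3 V, so the device is actually in triode.
In triode I_D = k_n[V_ov V_DS − ½ V_DS²] and I_D = (V_DD − V_DS)/R_D. Equating: 21.5 V_DS² − 56.7 V_DS + 11.9 = 0, giving V_DS = 0.23 V (the root below V_ov).
I_D = (11.9 − 0.23) / 8.46 = 1.38 mA.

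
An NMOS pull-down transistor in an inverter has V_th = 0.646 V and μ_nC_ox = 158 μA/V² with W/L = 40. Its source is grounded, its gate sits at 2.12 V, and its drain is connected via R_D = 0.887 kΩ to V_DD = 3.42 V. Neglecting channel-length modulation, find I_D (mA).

V_GS = V_G = 2.12 V, so V_ov = 2.12 − 0.646 = 1.47 V.
k_n = μ_nC_ox · (W/L) = 6.32 mA/V².
Assume saturation: I_D = ½ k_n V_ov² = 0.5 × 6.32 × 1.47² = 6.87 mA, giving V_DS = V_DD − I_D R_D = 3.42 − 6.87 × 0.887 = -2.67 V.
But -2.67 V < V_ov = 1.47 V, so the device is actually in triode.
In triode I_D = k_n[V_ov V_DS − ½ V_DS²] and I_D = (V_DD − V_DS)/R_D. Equating: 2.8 V_DS² − 9.263 V_DS + 3.42 = 0, giving V_DS = 0.423 V (the root below V_ov).
I_D = (3.42 − 0.423) / 0.887 = 3.38 mA.

I_D = 3.38 mA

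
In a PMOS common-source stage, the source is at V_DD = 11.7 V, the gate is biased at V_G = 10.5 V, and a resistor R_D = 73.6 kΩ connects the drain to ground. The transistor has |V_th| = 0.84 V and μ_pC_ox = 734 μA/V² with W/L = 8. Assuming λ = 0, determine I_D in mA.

I_D = 0.158 mA

V_SG = V_DD − V_G = 11.7 − 10.5 = 1.2 V, so V_ov = 1.2 − 0.84 = 0.36 V.
k_p = μ_pC_ox · (W/L) = 5.872 mA/V².
Assume saturation: I_D = ½ k_p V_ov² = 0.5 × 5.872 × 0.36² = 0.381 mA, giving V_SD = V_DD − I_D R_D = 11.7 − 0.381 × 73.6 = -16.3 V.
But -16.3 V < V_ov = 0.36 V, so the device is actually in triode.
In triode I_D = k_p[V_ov V_SD − ½ V_SD²] and I_D = (V_DD − V_SD)/R_D. Equating: 216 V_SD² − 156.6 V_SD + 11.7 = 0, giving V_SD = 0.0846 V (the root below V_ov).
I_D = (11.7 − 0.0846) / 73.6 = 0.158 mA.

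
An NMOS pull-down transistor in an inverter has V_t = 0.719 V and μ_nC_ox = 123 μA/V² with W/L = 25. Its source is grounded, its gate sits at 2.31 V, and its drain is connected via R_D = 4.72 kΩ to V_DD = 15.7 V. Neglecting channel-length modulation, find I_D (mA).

I_D = 3.14 mA

V_GS = V_G = 2.31 V, so V_ov = 2.31 − 0.719 = 1.59 V.
k_n = μ_nC_ox · (W/L) = 3.075 mA/V².
Assume saturation: I_D = ½ k_n V_ov² = 0.5 × 3.075 × 1.59² = 3.89 mA, giving V_DS = V_DD − I_D R_D = 15.7 − 3.89 × 4.72 = -2.67 V.
But -2.67 V < V_ov = 1.59 V, so the device is actually in triode.
In triode I_D = k_n[V_ov V_DS − ½ V_DS²] and I_D = (V_DD − V_DS)/R_D. Equating: 7.26 V_DS² − 24.09 V_DS + 15.7 = 0, giving V_DS = 0.891 V (the root below V_ov).
I_D = (15.7 − 0.891) / 4.72 = 3.14 mA.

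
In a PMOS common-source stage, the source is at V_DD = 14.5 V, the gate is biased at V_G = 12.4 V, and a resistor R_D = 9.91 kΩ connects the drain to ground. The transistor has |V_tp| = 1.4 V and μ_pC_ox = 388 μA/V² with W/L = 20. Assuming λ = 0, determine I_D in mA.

I_D = 1.43 mA

V_SG = V_DD − V_G = 14.5 − 12.4 = 2.1 V, so V_ov = 2.1 − 1.4 = 0.7 V.
k_p = μ_pC_ox · (W/L) = 7.76 mA/V².
Assume saturation: I_D = ½ k_p V_ov² = 0.5 × 7.76 × 0.7² = 1.9 mA, giving V_SD = V_DD − I_D R_D = 14.5 − 1.9 × 9.91 = -4.34 V.
But -4.34 V < V_ov = 0.7 V, so the device is actually in triode.
In triode I_D = k_p[V_ov V_SD − ½ V_SD²] and I_D = (V_DD − V_SD)/R_D. Equating: 38.5 V_SD² − 54.83 V_SD + 14.5 = 0, giving V_SD = 0.351 V (the root below V_ov).
I_D = (14.5 − 0.351) / 9.91 = 1.43 mA.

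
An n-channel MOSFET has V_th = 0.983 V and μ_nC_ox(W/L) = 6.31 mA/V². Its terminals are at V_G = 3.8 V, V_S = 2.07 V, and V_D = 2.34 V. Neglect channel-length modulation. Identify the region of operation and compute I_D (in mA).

Triode; I_D = 1.04 mA

V_GS = V_G − V_S = 3.8 − 2.07 = 1.73 V; V_DS = V_D − V_S = 2.34 − 2.07 = 0.27 V.
V_ov = V_GS − V_th = 1.73 − 0.983 = 0.747 V.
Since V_DS = 0.27 V < V_ov = 0.747 V, the device is in the triode region.
I_D = k_n [V_ov · V_DS − ½ V_DS²] = 6.31 × [0.747 × 0.27 − 0.5 × 0.27²] = 1.04 mA.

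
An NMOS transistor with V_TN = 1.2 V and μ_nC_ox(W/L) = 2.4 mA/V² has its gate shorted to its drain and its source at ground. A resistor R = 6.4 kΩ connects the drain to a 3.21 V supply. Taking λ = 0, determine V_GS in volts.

With gate tied to drain, V_GS = V_DS ≥ V_GS − V_TN, so the device is in saturation.
KCL at the drain: ½ k_n (V_GS − V_TN)² = (V_DD − V_GS)/R.
Let x = V_GS − 1.2. Then 7.68 x² + x − 2.01 = 0, giving x = 0.451 V (positive root), so V_GS = 1.65 V.
I_D = (V_DD − V_GS)/R = (3.21 − 1.65) / 6.4 = 0.244 mA.

V_GS = 1.65 V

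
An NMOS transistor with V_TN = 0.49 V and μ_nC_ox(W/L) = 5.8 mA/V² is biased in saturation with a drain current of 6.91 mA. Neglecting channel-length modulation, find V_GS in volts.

In saturation I_D = ½ k_n (V_GS − V_TN)², so V_GS − V_TN = √(2 I_D / k_n) = √(2 × 6.91 / 5.8) = 1.54 V.
V_GS = 0.49 + 1.54 = 2.03 V.

V_GS = 2.03 V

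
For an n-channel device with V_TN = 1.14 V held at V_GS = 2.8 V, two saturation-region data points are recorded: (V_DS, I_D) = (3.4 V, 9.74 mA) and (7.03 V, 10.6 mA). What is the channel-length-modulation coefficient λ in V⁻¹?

With V_GS fixed, I_D ∝ (1 + λ V_DS) in saturation, so I_D2/I_D1 = (1 + λ V_DS2)/(1 + λ V_DS1).
10.6/9.74 = 1.088 = (1 + 7.03 λ)/(1 + 3.4 λ).
Solving: λ (I_D1 V_DS2 − I_D2 V_DS1) = I_D2 − I_D1, so λ = (10.6 − 9.74) / (9.74 × 7.03 − 10.6 × 3.4) = 0.86 / 32.4 = 0.0265 V⁻¹.

λ = 0.0265 V⁻¹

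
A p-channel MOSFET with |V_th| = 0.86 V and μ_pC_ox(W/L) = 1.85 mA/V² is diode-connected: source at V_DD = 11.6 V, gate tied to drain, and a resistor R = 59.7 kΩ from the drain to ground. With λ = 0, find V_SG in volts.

V_SG = 1.29 V

With gate tied to drain, V_SG = V_SD ≥ V_SG − |V_th|, so the device is in saturation.
KCL at the drain: ½ k_p (V_SG − |V_th|)² = (V_DD − V_SG)/R.
Let x = V_SG − 0.86. Then 55.2 x² + x − 10.74 = 0, giving x = 0.432 V (positive root), so V_SG = 1.29 V.
I_D = (V_DD − V_SG)/R = (11.6 − 1.29) / 59.7 = 0.173 mA.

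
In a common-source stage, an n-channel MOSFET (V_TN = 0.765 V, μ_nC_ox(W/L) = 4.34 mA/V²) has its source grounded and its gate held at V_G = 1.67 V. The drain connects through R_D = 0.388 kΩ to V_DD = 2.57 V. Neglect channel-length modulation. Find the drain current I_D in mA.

I_D = 1.78 mA

V_GS = V_G = 1.67 V, so V_ov = 1.67 − 0.765 = 0.905 V.
Assume saturation: I_D = ½ k_n V_ov² = 0.5 × 4.34 × 0.905² = 1.78 mA, giving V_DS = V_DD − I_D R_D = 2.57 − 1.78 × 0.388 = 1.88 V.
V_DS = 1.88 V ≥ V_ov = 0.905 V, confirming saturation.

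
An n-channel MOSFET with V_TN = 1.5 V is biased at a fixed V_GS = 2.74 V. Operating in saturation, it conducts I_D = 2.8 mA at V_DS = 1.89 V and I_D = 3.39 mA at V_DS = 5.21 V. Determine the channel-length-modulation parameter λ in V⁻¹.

With V_GS fixed, I_D ∝ (1 + λ V_DS) in saturation, so I_D2/I_D1 = (1 + λ V_DS2)/(1 + λ V_DS1).
3.39/2.8 = 1.211 = (1 + 5.21 λ)/(1 + 1.89 λ).
Solving: λ (I_D1 V_DS2 − I_D2 V_DS1) = I_D2 − I_D1, so λ = (3.39 − 2.8) / (2.8 × 5.21 − 3.39 × 1.89) = 0.59 / 8.18 = 0.0721 V⁻¹.

λ = 0.0721 V⁻¹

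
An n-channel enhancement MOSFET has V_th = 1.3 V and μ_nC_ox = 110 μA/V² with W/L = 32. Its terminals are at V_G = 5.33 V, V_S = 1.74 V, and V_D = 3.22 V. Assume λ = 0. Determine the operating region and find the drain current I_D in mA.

Triode; I_D = 8.07 mA

V_GS = V_G − V_S = 5.33 − 1.74 = 3.59 V; V_DS = V_D − V_S = 3.22 − 1.74 = 1.48 V.
k_n = μ_nC_ox · (W/L) = 3.52 mA/V².
V_ov = V_GS − V_th = 3.59 − 1.3 = 2.29 V.
Since V_DS = 1.48 V < V_ov = 2.29 V, the device is in the triode region.
I_D = k_n [V_ov · V_DS − ½ V_DS²] = 3.52 × [2.29 × 1.48 − 0.5 × 1.48²] = 8.07 mA.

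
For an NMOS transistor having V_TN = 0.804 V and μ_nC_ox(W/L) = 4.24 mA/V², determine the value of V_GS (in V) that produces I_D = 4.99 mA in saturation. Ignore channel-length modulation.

V_GS = 2.34 V

In saturation I_D = ½ k_n (V_GS − V_TN)², so V_GS − V_TN = √(2 I_D / k_n) = √(2 × 4.99 / 4.24) = 1.53 V.
V_GS = 0.804 + 1.53 = 2.34 V.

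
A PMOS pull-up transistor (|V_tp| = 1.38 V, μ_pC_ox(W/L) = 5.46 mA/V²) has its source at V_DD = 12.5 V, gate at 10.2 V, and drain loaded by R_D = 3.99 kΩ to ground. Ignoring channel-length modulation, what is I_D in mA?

I_D = 2.31 mA

V_SG = V_DD − V_G = 12.5 − 10.2 = 2.3 V, so V_ov = 2.3 − 1.38 = 0.92 V.
Assume saturation: I_D = ½ k_p V_ov² = 0.5 × 5.46 × 0.92² = 2.31 mA, giving V_SD = V_DD − I_D R_D = 12.5 − 2.31 × 3.99 = 3.28 V.
V_SD = 3.28 V ≥ V_ov = 0.92 V, confirming saturation.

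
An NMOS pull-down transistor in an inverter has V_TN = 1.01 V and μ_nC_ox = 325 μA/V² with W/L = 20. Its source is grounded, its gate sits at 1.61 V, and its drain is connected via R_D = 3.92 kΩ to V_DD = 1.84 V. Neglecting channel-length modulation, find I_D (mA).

I_D = 0.437 mA

V_GS = V_G = 1.61 V, so V_ov = 1.61 − 1.01 = 0.6 V.
k_n = μ_nC_ox · (W/L) = 6.5 mA/V².
Assume saturation: I_D = ½ k_n V_ov² = 0.5 × 6.5 × 0.6² = 1.17 mA, giving V_DS = V_DD − I_D R_D = 1.84 − 1.17 × 3.92 = -2.75 V.
But -2.75 V < V_ov = 0.6 V, so the device is actually in triode.
In triode I_D = k_n[V_ov V_DS − ½ V_DS²] and I_D = (V_DD − V_DS)/R_D. Equating: 12.7 V_DS² − 16.29 V_DS + 1.84 = 0, giving V_DS = 0.125 V (the root below V_ov).
I_D = (1.84 − 0.125) / 3.92 = 0.437 mA.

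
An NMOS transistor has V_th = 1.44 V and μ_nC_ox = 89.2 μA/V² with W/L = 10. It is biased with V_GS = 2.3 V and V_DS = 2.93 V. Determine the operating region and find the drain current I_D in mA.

Saturation; I_D = 0.330 mA

k_n = μ_nC_ox · (W/L) = 0.892 mA/V².
V_ov = V_GS − V_th = 2.3 − 1.44 = 0.86 V.
Since V_DS = 2.93 V ≥ V_ov = 0.86 V, the device is in saturation.
I_D = ½ k_n V_ov² = 0.5 × 0.892 × 0.86² = 0.33 mA.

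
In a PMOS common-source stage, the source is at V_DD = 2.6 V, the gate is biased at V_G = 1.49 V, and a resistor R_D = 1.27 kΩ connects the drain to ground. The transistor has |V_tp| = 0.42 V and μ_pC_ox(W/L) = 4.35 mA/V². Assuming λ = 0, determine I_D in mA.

I_D = 1.04 mA

V_SG = V_DD − V_G = 2.6 − 1.49 = 1.11 V, so V_ov = 1.11 − 0.42 = 0.69 V.
Assume saturation: I_D = ½ k_p V_ov² = 0.5 × 4.35 × 0.69² = 1.04 mA, giving V_SD = V_DD − I_D R_D = 2.6 − 1.04 × 1.27 = 1.28 V.
V_SD = 1.28 V ≥ V_ov = 0.69 V, confirming saturation.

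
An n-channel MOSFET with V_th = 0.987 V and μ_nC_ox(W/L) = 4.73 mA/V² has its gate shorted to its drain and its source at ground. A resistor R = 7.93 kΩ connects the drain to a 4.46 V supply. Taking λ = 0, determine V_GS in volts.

V_GS = 1.39 V

With gate tied to drain, V_GS = V_DS ≥ V_GS − V_th, so the device is in saturation.
KCL at the drain: ½ k_n (V_GS − V_th)² = (V_DD − V_GS)/R.
Let x = V_GS − 0.987. Then 18.8 x² + x − 3.473 = 0, giving x = 0.404 V (positive root), so V_GS = 1.39 V.
I_D = (V_DD − V_GS)/R = (4.46 − 1.39) / 7.93 = 0.387 mA.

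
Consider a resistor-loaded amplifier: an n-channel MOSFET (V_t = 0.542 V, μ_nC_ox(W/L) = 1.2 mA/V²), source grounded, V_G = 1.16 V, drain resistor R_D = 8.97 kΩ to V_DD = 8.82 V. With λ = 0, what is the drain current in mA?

V_GS = V_G = 1.16 V, so V_ov = 1.16 − 0.542 = 0.618 V.
Assume saturation: I_D = ½ k_n V_ov² = 0.5 × 1.2 × 0.618² = 0.229 mA, giving V_DS = V_DD − I_D R_D = 8.82 − 0.229 × 8.97 = 6.76 V.
V_DS = 6.76 V ≥ V_ov = 0.618 V, confirming saturation.

I_D = 0.229 mA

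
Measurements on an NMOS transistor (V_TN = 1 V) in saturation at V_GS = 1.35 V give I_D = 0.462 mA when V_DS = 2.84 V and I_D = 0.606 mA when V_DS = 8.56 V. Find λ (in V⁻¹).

λ = 0.0645 V⁻¹

With V_GS fixed, I_D ∝ (1 + λ V_DS) in saturation, so I_D2/I_D1 = (1 + λ V_DS2)/(1 + λ V_DS1).
0.606/0.462 = 1.312 = (1 + 8.56 λ)/(1 + 2.84 λ).
Solving: λ (I_D1 V_DS2 − I_D2 V_DS1) = I_D2 − I_D1, so λ = (0.606 − 0.462) / (0.462 × 8.56 − 0.606 × 2.84) = 0.144 / 2.23 = 0.0645 V⁻¹.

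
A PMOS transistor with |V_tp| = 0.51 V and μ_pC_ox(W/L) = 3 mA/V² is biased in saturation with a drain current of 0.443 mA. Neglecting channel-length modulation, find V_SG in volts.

In saturation I_D = ½ k_p (V_SG − |V_tp|)², so V_SG − |V_tp| = √(2 I_D / k_p) = √(2 × 0.443 / 3) = 0.543 V.
V_SG = 0.51 + 0.543 = 1.05 V.

V_SG = 1.05 V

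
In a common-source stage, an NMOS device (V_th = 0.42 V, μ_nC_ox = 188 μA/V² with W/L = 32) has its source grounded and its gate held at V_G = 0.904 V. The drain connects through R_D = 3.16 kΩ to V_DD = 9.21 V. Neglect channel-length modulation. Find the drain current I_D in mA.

V_GS = V_G = 0.904 V, so V_ov = 0.904 − 0.42 = 0.484 V.
k_n = μ_nC_ox · (W/L) = 6.016 mA/V².
Assume saturation: I_D = ½ k_n V_ov² = 0.5 × 6.016 × 0.484² = 0.705 mA, giving V_DS = V_DD − I_D R_D = 9.21 − 0.705 × 3.16 = 6.98 V.
V_DS = 6.98 V ≥ V_ov = 0.484 V, confirming saturation.

I_D = 0.705 mA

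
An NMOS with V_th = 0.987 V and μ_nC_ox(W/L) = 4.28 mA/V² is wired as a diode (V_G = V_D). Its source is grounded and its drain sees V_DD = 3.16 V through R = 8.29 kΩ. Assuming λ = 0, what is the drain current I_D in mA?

I_D = 0.223 mA

With gate tied to drain, V_GS = V_DS ≥ V_GS − V_th, so the device is in saturation.
KCL at the drain: ½ k_n (V_GS − V_th)² = (V_DD − V_GS)/R.
Let x = V_GS − 0.987. Then 17.7 x² + x − 2.173 = 0, giving x = 0.323 V (positive root), so V_GS = 1.31 V.
I_D = (V_DD − V_GS)/R = (3.16 − 1.31) / 8.29 = 0.223 mA.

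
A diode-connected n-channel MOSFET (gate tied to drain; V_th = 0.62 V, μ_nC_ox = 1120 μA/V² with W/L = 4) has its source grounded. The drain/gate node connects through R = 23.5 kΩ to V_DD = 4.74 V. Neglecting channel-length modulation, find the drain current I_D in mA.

I_D = 0.164 mA

With gate tied to drain, V_GS = V_DS ≥ V_GS − V_th, so the device is in saturation.
k_n = μ_nC_ox · (W/L) = 4.48 mA/V².
KCL at the drain: ½ k_n (V_GS − V_th)² = (V_DD − V_GS)/R.
Let x = V_GS − 0.62. Then 52.6 x² + x − 4.12 = 0, giving x = 0.27 V (positive root), so V_GS = 0.89 V.
I_D = (V_DD − V_GS)/R = (4.74 − 0.89) / 23.5 = 0.164 mA.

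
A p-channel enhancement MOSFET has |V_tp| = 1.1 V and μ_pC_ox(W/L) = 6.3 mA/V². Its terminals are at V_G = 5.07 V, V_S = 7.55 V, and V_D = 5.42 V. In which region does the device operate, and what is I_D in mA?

V_SG = V_S − V_G = 7.55 − 5.07 = 2.48 V; V_SD = V_S − V_D = 7.55 − 5.42 = 2.13 V.
V_ov = V_SG − |V_tp| = 2.48 − 1.1 = 1.38 V.
Since V_SD = 2.13 V ≥ V_ov = 1.38 V, the device is in saturation.
I_D = ½ k_p V_ov² = 0.5 × 6.3 × 1.38² = 6 mA.

Saturation; I_D = 6.00 mA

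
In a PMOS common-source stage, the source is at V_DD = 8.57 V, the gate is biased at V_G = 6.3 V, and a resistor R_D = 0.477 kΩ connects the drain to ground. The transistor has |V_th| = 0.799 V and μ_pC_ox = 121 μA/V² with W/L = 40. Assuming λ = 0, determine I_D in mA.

V_SG = V_DD − V_G = 8.57 − 6.3 = 2.27 V, so V_ov = 2.27 − 0.799 = 1.47 V.
k_p = μ_pC_ox · (W/L) = 4.84 mA/V².
Assume saturation: I_D = ½ k_p V_ov² = 0.5 × 4.84 × 1.47² = 5.24 mA, giving V_SD = V_DD − I_D R_D = 8.57 − 5.24 × 0.477 = 6.07 V.
V_SD = 6.07 V ≥ V_ov = 1.47 V, confirming saturation.

I_D = 5.24 mA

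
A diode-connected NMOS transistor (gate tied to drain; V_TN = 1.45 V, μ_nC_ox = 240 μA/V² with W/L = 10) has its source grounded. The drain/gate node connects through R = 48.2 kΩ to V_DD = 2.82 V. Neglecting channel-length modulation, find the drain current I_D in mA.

I_D = 0.0254 mA

With gate tied to drain, V_GS = V_DS ≥ V_GS − V_TN, so the device is in saturation.
k_n = μ_nC_ox · (W/L) = 2.4 mA/V².
KCL at the drain: ½ k_n (V_GS − V_TN)² = (V_DD − V_GS)/R.
Let x = V_GS − 1.45. Then 57.8 x² + x − 1.37 = 0, giving x = 0.146 V (positive root), so V_GS = 1.6 V.
I_D = (V_DD − V_GS)/R = (2.82 − 1.6) / 48.2 = 0.0254 mA.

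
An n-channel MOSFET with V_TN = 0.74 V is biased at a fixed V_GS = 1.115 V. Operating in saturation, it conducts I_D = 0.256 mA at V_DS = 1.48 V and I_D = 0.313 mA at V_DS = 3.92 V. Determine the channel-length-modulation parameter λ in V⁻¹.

λ = 0.106 V⁻¹

With V_GS fixed, I_D ∝ (1 + λ V_DS) in saturation, so I_D2/I_D1 = (1 + λ V_DS2)/(1 + λ V_DS1).
0.313/0.256 = 1.223 = (1 + 3.92 λ)/(1 + 1.48 λ).
Solving: λ (I_D1 V_DS2 − I_D2 V_DS1) = I_D2 − I_D1, so λ = (0.313 − 0.256) / (0.256 × 3.92 − 0.313 × 1.48) = 0.057 / 0.54 = 0.106 V⁻¹.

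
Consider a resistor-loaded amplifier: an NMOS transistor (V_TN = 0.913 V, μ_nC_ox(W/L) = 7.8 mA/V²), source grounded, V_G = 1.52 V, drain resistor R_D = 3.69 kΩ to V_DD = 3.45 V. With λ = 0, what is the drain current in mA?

I_D = 0.873 mA

V_GS = V_G = 1.52 V, so V_ov = 1.52 − 0.913 = 0.607 V.
Assume saturation: I_D = ½ k_n V_ov² = 0.5 × 7.8 × 0.607² = 1.44 mA, giving V_DS = V_DD − I_D R_D = 3.45 − 1.44 × 3.69 = -1.85 V.
But -1.85 V < V_ov = 0.607 V, so the device is actually in triode.
In triode I_D = k_n[V_ov V_DS − ½ V_DS²] and I_D = (V_DD − V_DS)/R_D. Equating: 14.4 V_DS² − 18.47 V_DS + 3.45 = 0, giving V_DS = 0.227 V (the root below V_ov).
I_D = (3.45 − 0.227) / 3.69 = 0.873 mA.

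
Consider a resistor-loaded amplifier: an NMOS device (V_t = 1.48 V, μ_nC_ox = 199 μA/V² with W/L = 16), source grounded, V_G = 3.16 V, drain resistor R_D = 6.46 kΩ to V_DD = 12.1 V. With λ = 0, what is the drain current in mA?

I_D = 1.81 mA

V_GS = V_G = 3.16 V, so V_ov = 3.16 − 1.48 = 1.68 V.
k_n = μ_nC_ox · (W/L) = 3.184 mA/V².
Assume saturation: I_D = ½ k_n V_ov² = 0.5 × 3.184 × 1.68² = 4.49 mA, giving V_DS = V_DD − I_D R_D = 12.1 − 4.49 × 6.46 = -16.9 V.
But -16.9 V < V_ov = 1.68 V, so the device is actually in triode.
In triode I_D = k_n[V_ov V_DS − ½ V_DS²] and I_D = (V_DD − V_DS)/R_D. Equating: 10.3 V_DS² − 35.56 V_DS + 12.1 = 0, giving V_DS = 0.383 V (the root below V_ov).
I_D = (12.1 − 0.383) / 6.46 = 1.81 mA.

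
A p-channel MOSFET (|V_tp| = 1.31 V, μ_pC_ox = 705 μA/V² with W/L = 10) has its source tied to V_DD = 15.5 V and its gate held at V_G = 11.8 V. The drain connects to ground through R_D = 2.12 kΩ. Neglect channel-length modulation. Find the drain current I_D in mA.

I_D = 7.09 mA

V_SG = V_DD − V_G = 15.5 − 11.8 = 3.7 V, so V_ov = 3.7 − 1.31 = 2.39 V.
k_p = μ_pC_ox · (W/L) = 7.05 mA/V².
Assume saturation: I_D = ½ k_p V_ov² = 0.5 × 7.05 × 2.39² = 20.1 mA, giving V_SD = V_DD − I_D R_D = 15.5 − 20.1 × 2.12 = -27.2 V.
But -27.2 V < V_ov = 2.39 V, so the device is actually in triode.
In triode I_D = k_p[V_ov V_SD − ½ V_SD²] and I_D = (V_DD − V_SD)/R_D. Equating: 7.47 V_SD² − 36.72 V_SD + 15.5 = 0, giving V_SD = 0.466 V (the root below V_ov).
I_D = (15.5 − 0.466) / 2.12 = 7.09 mA.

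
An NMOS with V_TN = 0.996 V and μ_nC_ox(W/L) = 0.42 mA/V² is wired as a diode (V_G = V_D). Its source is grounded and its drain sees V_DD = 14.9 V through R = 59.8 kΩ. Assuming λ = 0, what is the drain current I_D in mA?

With gate tied to drain, V_GS = V_DS ≥ V_GS − V_TN, so the device is in saturation.
KCL at the drain: ½ k_n (V_GS − V_TN)² = (V_DD − V_GS)/R.
Let x = V_GS − 0.996. Then 12.6 x² + x − 13.9 = 0, giving x = 1.01 V (positive root), so V_GS = 2.01 V.
I_D = (V_DD − V_GS)/R = (14.9 − 2.01) / 59.8 = 0.216 mA.

I_D = 0.216 mA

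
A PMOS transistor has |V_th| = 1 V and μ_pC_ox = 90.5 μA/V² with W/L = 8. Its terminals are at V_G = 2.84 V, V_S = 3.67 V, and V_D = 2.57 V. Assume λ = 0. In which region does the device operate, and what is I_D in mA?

Cutoff; I_D = 0 mA

V_SG = V_S − V_G = 3.67 − 2.84 = 0.83 V; V_SD = V_S − V_D = 3.67 − 2.57 = 1.1 V.
V_SG = 0.83 V < |V_th| = 1 V, so the transistor is in cutoff.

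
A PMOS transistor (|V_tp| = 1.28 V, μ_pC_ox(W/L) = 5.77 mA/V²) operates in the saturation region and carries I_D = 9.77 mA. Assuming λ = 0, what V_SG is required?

V_SG = 3.12 V

In saturation I_D = ½ k_p (V_SG − |V_tp|)², so V_SG − |V_tp| = √(2 I_D / k_p) = √(2 × 9.77 / 5.77) = 1.84 V.
V_SG = 1.28 + 1.84 = 3.12 V.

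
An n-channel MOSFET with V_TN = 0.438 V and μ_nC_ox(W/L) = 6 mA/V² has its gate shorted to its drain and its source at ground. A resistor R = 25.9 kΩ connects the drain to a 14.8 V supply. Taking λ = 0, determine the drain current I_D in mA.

With gate tied to drain, V_GS = V_DS ≥ V_GS − V_TN, so the device is in saturation.
KCL at the drain: ½ k_n (V_GS − V_TN)² = (V_DD − V_GS)/R.
Let x = V_GS − 0.438. Then 77.7 x² + x − 14.36 = 0, giving x = 0.424 V (positive root), so V_GS = 0.862 V.
I_D = (V_DD − V_GS)/R = (14.8 − 0.862) / 25.9 = 0.538 mA.

I_D = 0.538 mA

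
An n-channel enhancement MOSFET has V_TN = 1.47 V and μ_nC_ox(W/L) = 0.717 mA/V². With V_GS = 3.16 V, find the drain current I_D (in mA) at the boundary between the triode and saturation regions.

I_D = 1.02 mA

At the boundary V_DS = V_ov = V_GS − V_TN = 3.16 − 1.47 = 1.69 V.
I_D = ½ k_n V_ov² = 0.5 × 0.717 × 1.69² = 1.02 mA.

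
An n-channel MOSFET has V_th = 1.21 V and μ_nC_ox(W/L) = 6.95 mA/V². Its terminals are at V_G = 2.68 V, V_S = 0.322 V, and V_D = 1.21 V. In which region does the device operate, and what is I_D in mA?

Triode; I_D = 4.34 mA

V_GS = V_G − V_S = 2.68 − 0.322 = 2.36 V; V_DS = V_D − V_S = 1.21 − 0.322 = 0.888 V.
V_ov = V_GS − V_th = 2.36 − 1.21 = 1.15 V.
Since V_DS = 0.888 V < V_ov = 1.15 V, the device is in the triode region.
I_D = k_n [V_ov · V_DS − ½ V_DS²] = 6.95 × [1.15 × 0.888 − 0.5 × 0.888²] = 4.34 mA.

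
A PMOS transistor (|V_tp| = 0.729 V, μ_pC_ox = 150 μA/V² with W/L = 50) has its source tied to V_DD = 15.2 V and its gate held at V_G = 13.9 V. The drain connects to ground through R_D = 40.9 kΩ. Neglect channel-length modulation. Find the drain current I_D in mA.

V_SG = V_DD − V_G = 15.2 − 13.9 = 1.3 V, so V_ov = 1.3 − 0.729 = 0.571 V.
k_p = μ_pC_ox · (W/L) = 7.5 mA/V².
Assume saturation: I_D = ½ k_p V_ov² = 0.5 × 7.5 × 0.571² = 1.22 mA, giving V_SD = V_DD − I_D R_D = 15.2 − 1.22 × 40.9 = -34.8 V.
But -34.8 V < V_ov = 0.571 V, so the device is actually in triode.
In triode I_D = k_p[V_ov V_SD − ½ V_SD²] and I_D = (V_DD − V_SD)/R_D. Equating: 153 V_SD² − 176.2 V_SD + 15.2 = 0, giving V_SD = 0.094 V (the root below V_ov).
I_D = (15.2 − 0.094) / 40.9 = 0.369 mA.

I_D = 0.369 mA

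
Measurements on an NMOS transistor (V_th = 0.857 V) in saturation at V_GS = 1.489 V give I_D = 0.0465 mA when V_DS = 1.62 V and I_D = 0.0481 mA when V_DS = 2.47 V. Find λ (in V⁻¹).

λ = 0.0433 V⁻¹

With V_GS fixed, I_D ∝ (1 + λ V_DS) in saturation, so I_D2/I_D1 = (1 + λ V_DS2)/(1 + λ V_DS1).
0.0481/0.0465 = 1.034 = (1 + 2.47 λ)/(1 + 1.62 λ).
Solving: λ (I_D1 V_DS2 − I_D2 V_DS1) = I_D2 − I_D1, so λ = (0.0481 − 0.0465) / (0.0465 × 2.47 − 0.0481 × 1.62) = 0.0016 / 0.0369 = 0.0433 V⁻¹.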